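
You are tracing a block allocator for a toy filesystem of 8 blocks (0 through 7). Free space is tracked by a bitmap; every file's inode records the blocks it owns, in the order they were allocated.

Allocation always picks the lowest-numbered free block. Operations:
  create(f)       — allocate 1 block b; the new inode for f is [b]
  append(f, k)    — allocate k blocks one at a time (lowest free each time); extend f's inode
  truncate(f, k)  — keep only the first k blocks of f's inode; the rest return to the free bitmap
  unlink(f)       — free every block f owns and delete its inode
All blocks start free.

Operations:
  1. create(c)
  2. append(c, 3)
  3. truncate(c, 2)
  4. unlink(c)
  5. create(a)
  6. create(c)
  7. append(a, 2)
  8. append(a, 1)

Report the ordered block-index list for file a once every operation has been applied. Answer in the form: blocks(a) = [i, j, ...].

after create(c) → c:[0]  free=[F.......]
after append(c, 3) → c:[0, 1, 2, 3]  free=[FFFF....]
after truncate(c, 2) → c:[0, 1]  free=[FF......]
after unlink(c) →   free=[........]
after create(a) → a:[0]  free=[F.......]
after create(c) → a:[0], c:[1]  free=[FF......]
after append(a, 2) → a:[0, 2, 3], c:[1]  free=[FFFF....]
after append(a, 1) → a:[0, 2, 3, 4], c:[1]  free=[FFFFF...]

blocks(a) = [0, 2, 3, 4]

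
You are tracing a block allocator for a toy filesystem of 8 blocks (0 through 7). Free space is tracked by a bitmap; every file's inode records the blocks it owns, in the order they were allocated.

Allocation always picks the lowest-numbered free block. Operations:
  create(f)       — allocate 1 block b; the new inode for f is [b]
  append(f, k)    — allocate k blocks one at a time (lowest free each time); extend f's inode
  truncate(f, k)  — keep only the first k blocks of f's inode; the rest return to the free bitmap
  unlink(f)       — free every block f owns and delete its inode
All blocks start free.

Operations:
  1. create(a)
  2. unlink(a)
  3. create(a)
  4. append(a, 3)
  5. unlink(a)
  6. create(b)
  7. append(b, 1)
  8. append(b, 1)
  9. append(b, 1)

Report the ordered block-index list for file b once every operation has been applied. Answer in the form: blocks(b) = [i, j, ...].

blocks(b) = [0, 1, 2, 3]

after create(a) → a:[0]  free=[F.......]
after unlink(a) →   free=[........]
after create(a) → a:[0]  free=[F.......]
after append(a, 3) → a:[0, 1, 2, 3]  free=[FFFF....]
after unlink(a) →   free=[........]
after create(b) → b:[0]  free=[F.......]
after append(b, 1) → b:[0, 1]  free=[FF......]
after append(b, 1) → b:[0, 1, 2]  free=[FFF.....]
after append(b, 1) → b:[0, 1, 2, 3]  free=[FFFF....]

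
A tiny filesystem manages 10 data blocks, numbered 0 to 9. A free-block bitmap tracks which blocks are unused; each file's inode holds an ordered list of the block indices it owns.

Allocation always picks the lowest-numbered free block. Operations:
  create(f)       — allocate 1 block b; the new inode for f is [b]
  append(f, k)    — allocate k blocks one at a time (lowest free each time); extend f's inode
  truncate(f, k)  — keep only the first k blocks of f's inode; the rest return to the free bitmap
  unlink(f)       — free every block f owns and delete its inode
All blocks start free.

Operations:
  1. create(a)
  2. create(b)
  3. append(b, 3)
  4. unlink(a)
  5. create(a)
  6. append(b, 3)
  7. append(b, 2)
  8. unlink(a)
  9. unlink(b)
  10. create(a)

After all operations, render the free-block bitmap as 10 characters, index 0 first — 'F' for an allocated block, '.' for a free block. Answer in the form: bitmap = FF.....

bitmap = F.........

  1. create(a)  ⇒  F.........  {a→[0]}
  2. create(b)  ⇒  FF........  {a→[0]; b→[1]}
  3. append(b, 3)  ⇒  FFFFF.....  {a→[0]; b→[1, 2, 3, 4]}
  4. unlink(a)  ⇒  .FFFF.....  {b→[1, 2, 3, 4]}
  5. create(a)  ⇒  FFFFF.....  {a→[0]; b→[1, 2, 3, 4]}
  6. append(b, 3)  ⇒  FFFFFFFF..  {a→[0]; b→[1, 2, 3, 4, 5, 6, 7]}
  7. append(b, 2)  ⇒  FFFFFFFFFF  {a→[0]; b→[1, 2, 3, 4, 5, 6, 7, 8, 9]}
  8. unlink(a)  ⇒  .FFFFFFFFF  {b→[1, 2, 3, 4, 5, 6, 7, 8, 9]}
  9. unlink(b)  ⇒  ..........  {}
  10. create(a)  ⇒  F.........  {a→[0]}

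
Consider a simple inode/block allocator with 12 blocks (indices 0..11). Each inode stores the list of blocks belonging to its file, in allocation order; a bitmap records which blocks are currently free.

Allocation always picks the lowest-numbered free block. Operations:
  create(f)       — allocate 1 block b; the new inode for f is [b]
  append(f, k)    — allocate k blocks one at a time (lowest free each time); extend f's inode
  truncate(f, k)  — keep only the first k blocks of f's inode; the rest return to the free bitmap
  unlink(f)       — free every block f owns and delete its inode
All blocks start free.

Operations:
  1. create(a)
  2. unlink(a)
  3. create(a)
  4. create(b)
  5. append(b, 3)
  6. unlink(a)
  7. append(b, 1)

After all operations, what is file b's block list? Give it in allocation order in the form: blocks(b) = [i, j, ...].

blocks(b) = [1, 2, 3, 4, 0]

  1. create(a)  ⇒  F...........  {a→[0]}
  2. unlink(a)  ⇒  ............  {}
  3. create(a)  ⇒  F...........  {a→[0]}
  4. create(b)  ⇒  FF..........  {a→[0]; b→[1]}
  5. append(b, 3)  ⇒  FFFFF.......  {a→[0]; b→[1, 2, 3, 4]}
  6. unlink(a)  ⇒  .FFFF.......  {b→[1, 2, 3, 4]}
  7. append(b, 1)  ⇒  FFFFF.......  {b→[1, 2, 3, 4, 0]}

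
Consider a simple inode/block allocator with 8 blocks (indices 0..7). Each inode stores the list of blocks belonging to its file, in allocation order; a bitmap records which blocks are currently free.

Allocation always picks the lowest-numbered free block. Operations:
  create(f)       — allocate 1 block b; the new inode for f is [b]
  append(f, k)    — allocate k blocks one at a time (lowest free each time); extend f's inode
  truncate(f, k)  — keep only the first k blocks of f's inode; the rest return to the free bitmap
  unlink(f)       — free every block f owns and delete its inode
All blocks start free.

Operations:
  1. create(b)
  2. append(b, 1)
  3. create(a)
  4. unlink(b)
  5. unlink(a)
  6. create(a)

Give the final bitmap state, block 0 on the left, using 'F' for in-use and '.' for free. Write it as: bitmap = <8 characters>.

after create(b) → b:[0]  free=[F.......]
after append(b, 1) → b:[0, 1]  free=[FF......]
after create(a) → a:[2], b:[0, 1]  free=[FFF.....]
after unlink(b) → a:[2]  free=[..F.....]
after unlink(a) →   free=[........]
after create(a) → a:[0]  free=[F.......]

bitmap = F.......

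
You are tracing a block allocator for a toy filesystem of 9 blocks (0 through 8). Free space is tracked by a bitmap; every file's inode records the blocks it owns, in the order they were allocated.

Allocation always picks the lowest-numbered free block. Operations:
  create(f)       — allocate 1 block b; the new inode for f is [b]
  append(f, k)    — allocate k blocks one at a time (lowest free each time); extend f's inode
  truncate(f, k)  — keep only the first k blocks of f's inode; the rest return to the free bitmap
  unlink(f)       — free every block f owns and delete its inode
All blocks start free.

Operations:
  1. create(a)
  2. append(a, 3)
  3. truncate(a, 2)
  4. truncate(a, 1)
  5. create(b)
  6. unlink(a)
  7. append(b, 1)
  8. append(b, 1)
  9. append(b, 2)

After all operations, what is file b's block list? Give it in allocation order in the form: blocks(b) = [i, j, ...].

  1. create(a)  ⇒  F........  {a→[0]}
  2. append(a, 3)  ⇒  FFFF.....  {a→[0, 1, 2, 3]}
  3. truncate(a, 2)  ⇒  FF.......  {a→[0, 1]}
  4. truncate(a, 1)  ⇒  F........  {a→[0]}
  5. create(b)  ⇒  FF.......  {a→[0]; b→[1]}
  6. unlink(a)  ⇒  .F.......  {b→[1]}
  7. append(b, 1)  ⇒  FF.......  {b→[1, 0]}
  8. append(b, 1)  ⇒  FFF......  {b→[1, 0, 2]}
  9. append(b, 2)  ⇒  FFFFF....  {b→[1, 0, 2, 3, 4]}

blocks(b) = [1, 0, 2, 3, 4]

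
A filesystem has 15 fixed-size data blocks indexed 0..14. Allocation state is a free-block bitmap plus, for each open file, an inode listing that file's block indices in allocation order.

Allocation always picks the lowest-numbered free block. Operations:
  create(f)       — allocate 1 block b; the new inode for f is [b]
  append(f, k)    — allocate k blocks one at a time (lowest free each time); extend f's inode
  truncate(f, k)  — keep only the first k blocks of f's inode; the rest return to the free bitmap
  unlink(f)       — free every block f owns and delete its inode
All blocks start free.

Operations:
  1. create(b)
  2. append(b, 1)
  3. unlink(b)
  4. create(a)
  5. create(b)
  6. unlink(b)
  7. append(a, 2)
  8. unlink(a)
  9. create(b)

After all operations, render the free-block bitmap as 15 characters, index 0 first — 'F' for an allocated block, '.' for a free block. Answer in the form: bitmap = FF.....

bitmap = F..............

[1] create(b) — b=0 (map F..............)
[2] append(b, 1) — b=0,1 (map FF.............)
[3] unlink(b) —  (map ...............)
[4] create(a) — a=0 (map F..............)
[5] create(b) — a=0 b=1 (map FF.............)
[6] unlink(b) — a=0 (map F..............)
[7] append(a, 2) — a=0,1,2 (map FFF............)
[8] unlink(a) —  (map ...............)
[9] create(b) — b=0 (map F..............)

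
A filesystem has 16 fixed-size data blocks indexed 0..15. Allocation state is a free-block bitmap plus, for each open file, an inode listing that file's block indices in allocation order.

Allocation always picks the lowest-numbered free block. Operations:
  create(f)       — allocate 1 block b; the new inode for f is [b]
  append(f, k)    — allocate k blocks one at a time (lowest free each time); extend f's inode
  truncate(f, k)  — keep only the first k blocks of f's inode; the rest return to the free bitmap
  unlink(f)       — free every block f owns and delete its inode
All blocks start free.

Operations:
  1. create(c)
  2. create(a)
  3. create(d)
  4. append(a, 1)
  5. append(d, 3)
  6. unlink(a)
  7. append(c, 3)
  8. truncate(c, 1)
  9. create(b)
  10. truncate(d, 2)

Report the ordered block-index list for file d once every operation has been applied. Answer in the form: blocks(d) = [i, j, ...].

  1. create(c)  ⇒  F...............  {c→[0]}
  2. create(a)  ⇒  FF..............  {a→[1]; c→[0]}
  3. create(d)  ⇒  FFF.............  {a→[1]; c→[0]; d→[2]}
  4. append(a, 1)  ⇒  FFFF............  {a→[1, 3]; c→[0]; d→[2]}
  5. append(d, 3)  ⇒  FFFFFFF.........  {a→[1, 3]; c→[0]; d→[2, 4, 5, 6]}
  6. unlink(a)  ⇒  F.F.FFF.........  {c→[0]; d→[2, 4, 5, 6]}
  7. append(c, 3)  ⇒  FFFFFFFF........  {c→[0, 1, 3, 7]; d→[2, 4, 5, 6]}
  8. truncate(c, 1)  ⇒  F.F.FFF.........  {c→[0]; d→[2, 4, 5, 6]}
  9. create(b)  ⇒  FFF.FFF.........  {b→[1]; c→[0]; d→[2, 4, 5, 6]}
  10. truncate(d, 2)  ⇒  FFF.F...........  {b→[1]; c→[0]; d→[2, 4]}

blocks(d) = [2, 4]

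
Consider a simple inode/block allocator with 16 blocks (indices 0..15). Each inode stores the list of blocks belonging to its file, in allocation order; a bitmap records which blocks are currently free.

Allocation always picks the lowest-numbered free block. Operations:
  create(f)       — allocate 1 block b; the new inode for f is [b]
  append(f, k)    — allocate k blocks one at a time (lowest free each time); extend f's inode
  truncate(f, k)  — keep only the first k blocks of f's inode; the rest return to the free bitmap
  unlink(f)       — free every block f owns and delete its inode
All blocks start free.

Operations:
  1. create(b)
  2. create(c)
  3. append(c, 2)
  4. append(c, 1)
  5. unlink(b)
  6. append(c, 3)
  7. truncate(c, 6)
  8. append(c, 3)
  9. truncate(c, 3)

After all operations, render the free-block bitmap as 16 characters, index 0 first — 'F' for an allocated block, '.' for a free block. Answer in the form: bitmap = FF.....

bitmap = .FFF............

  1. create(b)  ⇒  F...............  {b→[0]}
  2. create(c)  ⇒  FF..............  {b→[0]; c→[1]}
  3. append(c, 2)  ⇒  FFFF............  {b→[0]; c→[1, 2, 3]}
  4. append(c, 1)  ⇒  FFFFF...........  {b→[0]; c→[1, 2, 3, 4]}
  5. unlink(b)  ⇒  .FFFF...........  {c→[1, 2, 3, 4]}
  6. append(c, 3)  ⇒  FFFFFFF.........  {c→[1, 2, 3, 4, 0, 5, 6]}
  7. truncate(c, 6)  ⇒  FFFFFF..........  {c→[1, 2, 3, 4, 0, 5]}
  8. append(c, 3)  ⇒  FFFFFFFFF.......  {c→[1, 2, 3, 4, 0, 5, 6, 7, 8]}
  9. truncate(c, 3)  ⇒  .FFF............  {c→[1, 2, 3]}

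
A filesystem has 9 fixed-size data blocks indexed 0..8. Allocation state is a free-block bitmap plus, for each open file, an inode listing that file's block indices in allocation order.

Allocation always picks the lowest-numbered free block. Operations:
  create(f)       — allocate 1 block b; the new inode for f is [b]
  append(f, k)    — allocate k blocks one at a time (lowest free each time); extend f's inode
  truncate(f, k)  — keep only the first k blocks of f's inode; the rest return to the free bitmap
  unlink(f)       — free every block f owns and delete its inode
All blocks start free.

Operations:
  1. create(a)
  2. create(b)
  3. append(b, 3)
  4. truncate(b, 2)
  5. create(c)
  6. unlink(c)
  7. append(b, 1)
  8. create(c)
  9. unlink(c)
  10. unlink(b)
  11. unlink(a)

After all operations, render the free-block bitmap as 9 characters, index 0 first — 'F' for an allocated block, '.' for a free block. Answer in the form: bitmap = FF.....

after create(a) → a:[0]  free=[F........]
after create(b) → a:[0], b:[1]  free=[FF.......]
after append(b, 3) → a:[0], b:[1, 2, 3, 4]  free=[FFFFF....]
after truncate(b, 2) → a:[0], b:[1, 2]  free=[FFF......]
after create(c) → a:[0], b:[1, 2], c:[3]  free=[FFFF.....]
after unlink(c) → a:[0], b:[1, 2]  free=[FFF......]
after append(b, 1) → a:[0], b:[1, 2, 3]  free=[FFFF.....]
after create(c) → a:[0], b:[1, 2, 3], c:[4]  free=[FFFFF....]
after unlink(c) → a:[0], b:[1, 2, 3]  free=[FFFF.....]
after unlink(b) → a:[0]  free=[F........]
after unlink(a) →   free=[.........]

bitmap = .........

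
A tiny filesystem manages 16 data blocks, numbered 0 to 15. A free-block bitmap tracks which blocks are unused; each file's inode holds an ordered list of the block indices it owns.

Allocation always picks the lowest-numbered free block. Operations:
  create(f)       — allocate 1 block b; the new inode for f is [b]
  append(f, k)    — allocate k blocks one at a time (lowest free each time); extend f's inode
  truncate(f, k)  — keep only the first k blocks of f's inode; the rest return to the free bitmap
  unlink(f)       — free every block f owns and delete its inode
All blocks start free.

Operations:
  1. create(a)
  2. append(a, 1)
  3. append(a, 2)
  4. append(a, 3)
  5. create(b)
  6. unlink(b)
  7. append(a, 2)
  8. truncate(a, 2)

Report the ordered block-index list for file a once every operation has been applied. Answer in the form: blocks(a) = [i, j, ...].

blocks(a) = [0, 1]

after create(a) → a:[0]  free=[F...............]
after append(a, 1) → a:[0, 1]  free=[FF..............]
after append(a, 2) → a:[0, 1, 2, 3]  free=[FFFF............]
after append(a, 3) → a:[0, 1, 2, 3, 4, 5, 6]  free=[FFFFFFF.........]
after create(b) → a:[0, 1, 2, 3, 4, 5, 6], b:[7]  free=[FFFFFFFF........]
after unlink(b) → a:[0, 1, 2, 3, 4, 5, 6]  free=[FFFFFFF.........]
after append(a, 2) → a:[0, 1, 2, 3, 4, 5, 6, 7, 8]  free=[FFFFFFFFF.......]
after truncate(a, 2) → a:[0, 1]  free=[FF..............]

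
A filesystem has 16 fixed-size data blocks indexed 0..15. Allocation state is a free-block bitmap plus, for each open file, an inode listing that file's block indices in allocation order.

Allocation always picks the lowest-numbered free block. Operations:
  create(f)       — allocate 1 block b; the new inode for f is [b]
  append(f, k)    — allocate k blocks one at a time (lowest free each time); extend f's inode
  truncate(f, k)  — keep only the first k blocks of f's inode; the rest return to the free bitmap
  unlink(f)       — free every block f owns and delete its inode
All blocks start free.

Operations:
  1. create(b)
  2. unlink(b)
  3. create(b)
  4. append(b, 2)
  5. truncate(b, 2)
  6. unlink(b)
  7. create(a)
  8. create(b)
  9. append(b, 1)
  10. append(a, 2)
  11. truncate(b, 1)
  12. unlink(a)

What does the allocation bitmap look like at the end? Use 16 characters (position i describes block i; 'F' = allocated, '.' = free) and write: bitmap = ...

  1. create(b)  ⇒  F...............  {b→[0]}
  2. unlink(b)  ⇒  ................  {}
  3. create(b)  ⇒  F...............  {b→[0]}
  4. append(b, 2)  ⇒  FFF.............  {b→[0, 1, 2]}
  5. truncate(b, 2)  ⇒  FF..............  {b→[0, 1]}
  6. unlink(b)  ⇒  ................  {}
  7. create(a)  ⇒  F...............  {a→[0]}
  8. create(b)  ⇒  FF..............  {a→[0]; b→[1]}
  9. append(b, 1)  ⇒  FFF.............  {a→[0]; b→[1, 2]}
  10. append(a, 2)  ⇒  FFFFF...........  {a→[0, 3, 4]; b→[1, 2]}
  11. truncate(b, 1)  ⇒  FF.FF...........  {a→[0, 3, 4]; b→[1]}
  12. unlink(a)  ⇒  .F..............  {b→[1]}

bitmap = .F..............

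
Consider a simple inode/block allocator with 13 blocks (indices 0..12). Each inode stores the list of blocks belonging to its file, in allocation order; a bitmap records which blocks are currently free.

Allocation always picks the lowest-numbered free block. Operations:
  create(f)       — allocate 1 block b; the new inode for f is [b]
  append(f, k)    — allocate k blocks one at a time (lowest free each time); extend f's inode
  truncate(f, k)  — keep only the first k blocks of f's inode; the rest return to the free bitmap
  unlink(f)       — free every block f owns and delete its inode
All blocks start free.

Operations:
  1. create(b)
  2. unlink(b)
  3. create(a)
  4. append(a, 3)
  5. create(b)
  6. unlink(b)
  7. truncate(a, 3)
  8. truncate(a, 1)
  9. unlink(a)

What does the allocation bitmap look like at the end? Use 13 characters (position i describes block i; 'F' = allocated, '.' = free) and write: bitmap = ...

[1] create(b) — b=0 (map F............)
[2] unlink(b) —  (map .............)
[3] create(a) — a=0 (map F............)
[4] append(a, 3) — a=0,1,2,3 (map FFFF.........)
[5] create(b) — a=0,1,2,3 b=4 (map FFFFF........)
[6] unlink(b) — a=0,1,2,3 (map FFFF.........)
[7] truncate(a, 3) — a=0,1,2 (map FFF..........)
[8] truncate(a, 1) — a=0 (map F............)
[9] unlink(a) —  (map .............)

bitmap = .............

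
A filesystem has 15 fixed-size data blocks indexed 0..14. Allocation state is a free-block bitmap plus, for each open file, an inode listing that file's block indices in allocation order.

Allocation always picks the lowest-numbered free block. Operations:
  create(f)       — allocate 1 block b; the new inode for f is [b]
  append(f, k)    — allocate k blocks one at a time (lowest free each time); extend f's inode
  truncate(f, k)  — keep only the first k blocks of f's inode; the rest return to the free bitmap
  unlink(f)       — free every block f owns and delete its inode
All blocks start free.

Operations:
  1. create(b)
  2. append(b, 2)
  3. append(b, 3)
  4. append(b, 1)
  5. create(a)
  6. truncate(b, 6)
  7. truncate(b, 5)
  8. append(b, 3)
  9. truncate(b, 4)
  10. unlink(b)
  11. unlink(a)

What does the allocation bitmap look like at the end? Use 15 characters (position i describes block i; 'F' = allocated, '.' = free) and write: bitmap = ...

  1. create(b)  ⇒  F..............  {b→[0]}
  2. append(b, 2)  ⇒  FFF............  {b→[0, 1, 2]}
  3. append(b, 3)  ⇒  FFFFFF.........  {b→[0, 1, 2, 3, 4, 5]}
  4. append(b, 1)  ⇒  FFFFFFF........  {b→[0, 1, 2, 3, 4, 5, 6]}
  5. create(a)  ⇒  FFFFFFFF.......  {a→[7]; b→[0, 1, 2, 3, 4, 5, 6]}
  6. truncate(b, 6)  ⇒  FFFFFF.F.......  {a→[7]; b→[0, 1, 2, 3, 4, 5]}
  7. truncate(b, 5)  ⇒  FFFFF..F.......  {a→[7]; b→[0, 1, 2, 3, 4]}
  8. append(b, 3)  ⇒  FFFFFFFFF......  {a→[7]; b→[0, 1, 2, 3, 4, 5, 6, 8]}
  9. truncate(b, 4)  ⇒  FFFF...F.......  {a→[7]; b→[0, 1, 2, 3]}
  10. unlink(b)  ⇒  .......F.......  {a→[7]}
  11. unlink(a)  ⇒  ...............  {}

bitmap = ...............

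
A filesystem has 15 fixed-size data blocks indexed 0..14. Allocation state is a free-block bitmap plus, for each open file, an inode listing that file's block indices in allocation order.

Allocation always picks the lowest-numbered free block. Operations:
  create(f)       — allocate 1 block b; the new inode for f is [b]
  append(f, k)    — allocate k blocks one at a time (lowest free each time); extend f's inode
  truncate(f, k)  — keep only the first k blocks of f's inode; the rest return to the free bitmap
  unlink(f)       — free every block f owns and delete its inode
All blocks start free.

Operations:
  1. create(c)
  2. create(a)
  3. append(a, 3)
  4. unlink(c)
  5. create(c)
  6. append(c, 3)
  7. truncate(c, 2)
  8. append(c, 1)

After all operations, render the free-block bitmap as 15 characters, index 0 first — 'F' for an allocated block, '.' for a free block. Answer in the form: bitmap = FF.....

after create(c) → c:[0]  free=[F..............]
after create(a) → a:[1], c:[0]  free=[FF.............]
after append(a, 3) → a:[1, 2, 3, 4], c:[0]  free=[FFFFF..........]
after unlink(c) → a:[1, 2, 3, 4]  free=[.FFFF..........]
after create(c) → a:[1, 2, 3, 4], c:[0]  free=[FFFFF..........]
after append(c, 3) → a:[1, 2, 3, 4], c:[0, 5, 6, 7]  free=[FFFFFFFF.......]
after truncate(c, 2) → a:[1, 2, 3, 4], c:[0, 5]  free=[FFFFFF.........]
after append(c, 1) → a:[1, 2, 3, 4], c:[0, 5, 6]  free=[FFFFFFF........]

bitmap = FFFFFFF........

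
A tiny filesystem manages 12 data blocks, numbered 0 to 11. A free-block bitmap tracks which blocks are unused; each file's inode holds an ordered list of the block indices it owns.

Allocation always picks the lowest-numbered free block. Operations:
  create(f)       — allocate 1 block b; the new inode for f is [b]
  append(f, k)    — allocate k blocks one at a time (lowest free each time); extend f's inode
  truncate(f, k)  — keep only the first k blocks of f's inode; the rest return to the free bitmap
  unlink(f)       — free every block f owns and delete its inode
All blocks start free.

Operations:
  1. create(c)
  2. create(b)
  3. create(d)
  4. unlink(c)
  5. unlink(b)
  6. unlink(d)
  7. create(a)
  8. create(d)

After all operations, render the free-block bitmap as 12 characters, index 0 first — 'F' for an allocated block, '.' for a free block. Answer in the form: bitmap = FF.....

[1] create(c) — c=0 (map F...........)
[2] create(b) — b=1 c=0 (map FF..........)
[3] create(d) — b=1 c=0 d=2 (map FFF.........)
[4] unlink(c) — b=1 d=2 (map .FF.........)
[5] unlink(b) — d=2 (map ..F.........)
[6] unlink(d) —  (map ............)
[7] create(a) — a=0 (map F...........)
[8] create(d) — a=0 d=1 (map FF..........)

bitmap = FF..........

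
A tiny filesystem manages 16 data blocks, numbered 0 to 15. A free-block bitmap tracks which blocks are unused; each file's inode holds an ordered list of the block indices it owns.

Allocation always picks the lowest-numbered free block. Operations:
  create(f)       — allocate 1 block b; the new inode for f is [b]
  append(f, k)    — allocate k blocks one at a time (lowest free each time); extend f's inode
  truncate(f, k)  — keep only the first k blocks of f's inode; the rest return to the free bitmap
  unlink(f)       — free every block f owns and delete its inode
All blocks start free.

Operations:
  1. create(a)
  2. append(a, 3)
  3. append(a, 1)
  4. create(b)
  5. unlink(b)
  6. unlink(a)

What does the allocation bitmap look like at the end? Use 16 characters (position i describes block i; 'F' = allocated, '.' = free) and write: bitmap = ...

bitmap = ................

create(a): bitmap=F............... | a=[0]
append(a, 3): bitmap=FFFF............ | a=[0, 1, 2, 3]
append(a, 1): bitmap=FFFFF........... | a=[0, 1, 2, 3, 4]
create(b): bitmap=FFFFFF.......... | a=[0, 1, 2, 3, 4] b=[5]
unlink(b): bitmap=FFFFF........... | a=[0, 1, 2, 3, 4]
unlink(a): bitmap=................ | 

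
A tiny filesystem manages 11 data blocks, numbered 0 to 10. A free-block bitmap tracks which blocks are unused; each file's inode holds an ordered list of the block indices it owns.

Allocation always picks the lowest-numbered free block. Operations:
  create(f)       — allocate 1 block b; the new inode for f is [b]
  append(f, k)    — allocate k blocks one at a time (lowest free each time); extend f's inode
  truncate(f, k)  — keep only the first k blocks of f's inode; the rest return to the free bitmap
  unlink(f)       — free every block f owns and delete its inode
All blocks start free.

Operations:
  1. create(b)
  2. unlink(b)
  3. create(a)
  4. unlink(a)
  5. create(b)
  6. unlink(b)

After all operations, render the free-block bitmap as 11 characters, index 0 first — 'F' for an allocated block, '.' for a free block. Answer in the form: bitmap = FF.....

  1. create(b)  ⇒  F..........  {b→[0]}
  2. unlink(b)  ⇒  ...........  {}
  3. create(a)  ⇒  F..........  {a→[0]}
  4. unlink(a)  ⇒  ...........  {}
  5. create(b)  ⇒  F..........  {b→[0]}
  6. unlink(b)  ⇒  ...........  {}

bitmap = ...........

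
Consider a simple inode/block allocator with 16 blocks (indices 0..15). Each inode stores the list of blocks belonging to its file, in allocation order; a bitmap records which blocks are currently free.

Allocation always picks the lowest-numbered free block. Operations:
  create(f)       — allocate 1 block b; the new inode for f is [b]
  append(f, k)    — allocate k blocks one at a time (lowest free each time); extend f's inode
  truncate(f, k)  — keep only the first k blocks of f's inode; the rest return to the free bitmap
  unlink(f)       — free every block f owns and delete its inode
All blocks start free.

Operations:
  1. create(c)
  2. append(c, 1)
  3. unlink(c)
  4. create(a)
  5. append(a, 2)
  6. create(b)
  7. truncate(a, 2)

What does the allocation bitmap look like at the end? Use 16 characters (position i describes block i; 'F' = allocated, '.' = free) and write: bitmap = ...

bitmap = FF.F............

  1. create(c)  ⇒  F...............  {c→[0]}
  2. append(c, 1)  ⇒  FF..............  {c→[0, 1]}
  3. unlink(c)  ⇒  ................  {}
  4. create(a)  ⇒  F...............  {a→[0]}
  5. append(a, 2)  ⇒  FFF.............  {a→[0, 1, 2]}
  6. create(b)  ⇒  FFFF............  {a→[0, 1, 2]; b→[3]}
  7. truncate(a, 2)  ⇒  FF.F............  {a→[0, 1]; b→[3]}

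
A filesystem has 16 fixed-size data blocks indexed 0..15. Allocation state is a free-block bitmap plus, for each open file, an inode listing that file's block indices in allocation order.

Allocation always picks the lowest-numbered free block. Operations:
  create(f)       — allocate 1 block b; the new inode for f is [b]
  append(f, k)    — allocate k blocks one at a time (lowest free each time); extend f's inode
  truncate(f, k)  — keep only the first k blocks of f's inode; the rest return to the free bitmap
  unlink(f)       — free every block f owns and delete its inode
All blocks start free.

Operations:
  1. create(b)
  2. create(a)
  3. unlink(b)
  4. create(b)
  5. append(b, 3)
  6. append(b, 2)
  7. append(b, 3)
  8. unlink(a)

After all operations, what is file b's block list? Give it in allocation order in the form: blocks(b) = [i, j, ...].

after create(b) → b:[0]  free=[F...............]
after create(a) → a:[1], b:[0]  free=[FF..............]
after unlink(b) → a:[1]  free=[.F..............]
after create(b) → a:[1], b:[0]  free=[FF..............]
after append(b, 3) → a:[1], b:[0, 2, 3, 4]  free=[FFFFF...........]
after append(b, 2) → a:[1], b:[0, 2, 3, 4, 5, 6]  free=[FFFFFFF.........]
after append(b, 3) → a:[1], b:[0, 2, 3, 4, 5, 6, 7, 8, 9]  free=[FFFFFFFFFF......]
after unlink(a) → b:[0, 2, 3, 4, 5, 6, 7, 8, 9]  free=[F.FFFFFFFF......]

blocks(b) = [0, 2, 3, 4, 5, 6, 7, 8, 9]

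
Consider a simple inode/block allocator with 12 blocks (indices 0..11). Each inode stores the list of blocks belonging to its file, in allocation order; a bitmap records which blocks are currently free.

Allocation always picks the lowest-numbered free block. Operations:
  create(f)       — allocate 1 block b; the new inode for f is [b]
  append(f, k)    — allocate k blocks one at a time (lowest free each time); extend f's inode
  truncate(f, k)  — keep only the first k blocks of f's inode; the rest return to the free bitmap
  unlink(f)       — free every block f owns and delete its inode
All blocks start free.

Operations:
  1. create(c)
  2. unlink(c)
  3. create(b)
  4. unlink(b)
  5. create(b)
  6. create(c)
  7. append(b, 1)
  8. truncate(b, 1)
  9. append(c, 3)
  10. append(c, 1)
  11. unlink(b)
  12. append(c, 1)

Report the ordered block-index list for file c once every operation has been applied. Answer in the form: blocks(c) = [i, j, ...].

blocks(c) = [1, 2, 3, 4, 5, 0]

after create(c) → c:[0]  free=[F...........]
after unlink(c) →   free=[............]
after create(b) → b:[0]  free=[F...........]
after unlink(b) →   free=[............]
after create(b) → b:[0]  free=[F...........]
after create(c) → b:[0], c:[1]  free=[FF..........]
after append(b, 1) → b:[0, 2], c:[1]  free=[FFF.........]
after truncate(b, 1) → b:[0], c:[1]  free=[FF..........]
after append(c, 3) → b:[0], c:[1, 2, 3, 4]  free=[FFFFF.......]
after append(c, 1) → b:[0], c:[1, 2, 3, 4, 5]  free=[FFFFFF......]
after unlink(b) → c:[1, 2, 3, 4, 5]  free=[.FFFFF......]
after append(c, 1) → c:[1, 2, 3, 4, 5, 0]  free=[FFFFFF......]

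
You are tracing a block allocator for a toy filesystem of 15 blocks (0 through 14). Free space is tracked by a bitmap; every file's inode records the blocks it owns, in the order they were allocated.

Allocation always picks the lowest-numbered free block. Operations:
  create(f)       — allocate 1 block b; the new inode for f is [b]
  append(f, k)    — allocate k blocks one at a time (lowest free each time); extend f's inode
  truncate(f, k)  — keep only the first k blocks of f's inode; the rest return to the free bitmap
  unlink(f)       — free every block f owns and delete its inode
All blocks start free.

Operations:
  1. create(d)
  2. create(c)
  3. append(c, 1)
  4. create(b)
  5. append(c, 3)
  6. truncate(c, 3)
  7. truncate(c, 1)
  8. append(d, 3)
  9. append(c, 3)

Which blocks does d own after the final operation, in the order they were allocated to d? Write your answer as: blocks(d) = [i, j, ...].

blocks(d) = [0, 2, 4, 5]

[1] create(d) — d=0 (map F..............)
[2] create(c) — c=1 d=0 (map FF.............)
[3] append(c, 1) — c=1,2 d=0 (map FFF............)
[4] create(b) — b=3 c=1,2 d=0 (map FFFF...........)
[5] append(c, 3) — b=3 c=1,2,4,5,6 d=0 (map FFFFFFF........)
[6] truncate(c, 3) — b=3 c=1,2,4 d=0 (map FFFFF..........)
[7] truncate(c, 1) — b=3 c=1 d=0 (map FF.F...........)
[8] append(d, 3) — b=3 c=1 d=0,2,4,5 (map FFFFFF.........)
[9] append(c, 3) — b=3 c=1,6,7,8 d=0,2,4,5 (map FFFFFFFFF......)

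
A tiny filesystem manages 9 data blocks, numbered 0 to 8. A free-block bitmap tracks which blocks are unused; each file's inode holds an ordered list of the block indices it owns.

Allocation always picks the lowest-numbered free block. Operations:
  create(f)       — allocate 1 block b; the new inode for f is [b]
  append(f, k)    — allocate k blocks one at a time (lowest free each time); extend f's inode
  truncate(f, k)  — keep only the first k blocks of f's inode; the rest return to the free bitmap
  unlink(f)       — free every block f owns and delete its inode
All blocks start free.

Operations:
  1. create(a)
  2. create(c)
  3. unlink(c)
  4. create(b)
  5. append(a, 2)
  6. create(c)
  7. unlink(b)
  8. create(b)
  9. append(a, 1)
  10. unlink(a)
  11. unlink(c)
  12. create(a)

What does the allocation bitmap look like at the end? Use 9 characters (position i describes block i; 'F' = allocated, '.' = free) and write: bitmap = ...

create(a): bitmap=F........ | a=[0]
create(c): bitmap=FF....... | a=[0] c=[1]
unlink(c): bitmap=F........ | a=[0]
create(b): bitmap=FF....... | a=[0] b=[1]
append(a, 2): bitmap=FFFF..... | a=[0, 2, 3] b=[1]
create(c): bitmap=FFFFF.... | a=[0, 2, 3] b=[1] c=[4]
unlink(b): bitmap=F.FFF.... | a=[0, 2, 3] c=[4]
create(b): bitmap=FFFFF.... | a=[0, 2, 3] b=[1] c=[4]
append(a, 1): bitmap=FFFFFF... | a=[0, 2, 3, 5] b=[1] c=[4]
unlink(a): bitmap=.F..F.... | b=[1] c=[4]
unlink(c): bitmap=.F....... | b=[1]
create(a): bitmap=FF....... | a=[0] b=[1]

bitmap = FF.......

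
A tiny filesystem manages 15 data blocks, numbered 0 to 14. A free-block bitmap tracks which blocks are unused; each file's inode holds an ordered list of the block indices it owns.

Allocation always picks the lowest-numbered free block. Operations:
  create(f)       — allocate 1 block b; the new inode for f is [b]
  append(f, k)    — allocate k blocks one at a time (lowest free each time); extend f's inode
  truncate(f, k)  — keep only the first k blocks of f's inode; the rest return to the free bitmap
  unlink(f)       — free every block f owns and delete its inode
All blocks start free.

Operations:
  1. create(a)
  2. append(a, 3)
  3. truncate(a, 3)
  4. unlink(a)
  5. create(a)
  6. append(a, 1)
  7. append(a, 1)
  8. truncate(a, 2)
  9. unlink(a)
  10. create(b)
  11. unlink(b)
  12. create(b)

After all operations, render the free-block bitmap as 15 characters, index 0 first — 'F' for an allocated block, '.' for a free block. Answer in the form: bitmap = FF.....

bitmap = F..............

[1] create(a) — a=0 (map F..............)
[2] append(a, 3) — a=0,1,2,3 (map FFFF...........)
[3] truncate(a, 3) — a=0,1,2 (map FFF............)
[4] unlink(a) —  (map ...............)
[5] create(a) — a=0 (map F..............)
[6] append(a, 1) — a=0,1 (map FF.............)
[7] append(a, 1) — a=0,1,2 (map FFF............)
[8] truncate(a, 2) — a=0,1 (map FF.............)
[9] unlink(a) —  (map ...............)
[10] create(b) — b=0 (map F..............)
[11] unlink(b) —  (map ...............)
[12] create(b) — b=0 (map F..............)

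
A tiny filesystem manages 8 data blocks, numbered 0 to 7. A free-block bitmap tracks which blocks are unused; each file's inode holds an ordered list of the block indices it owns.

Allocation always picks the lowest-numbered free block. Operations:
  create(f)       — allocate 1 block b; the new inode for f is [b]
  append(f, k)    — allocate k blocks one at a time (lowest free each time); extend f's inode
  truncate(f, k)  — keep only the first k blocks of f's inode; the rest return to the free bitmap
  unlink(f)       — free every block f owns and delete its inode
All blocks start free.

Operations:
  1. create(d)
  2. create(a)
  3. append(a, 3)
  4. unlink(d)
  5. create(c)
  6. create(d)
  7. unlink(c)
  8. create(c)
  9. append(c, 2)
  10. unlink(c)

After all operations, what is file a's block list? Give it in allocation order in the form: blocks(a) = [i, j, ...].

create(d): bitmap=F....... | d=[0]
create(a): bitmap=FF...... | a=[1] d=[0]
append(a, 3): bitmap=FFFFF... | a=[1, 2, 3, 4] d=[0]
unlink(d): bitmap=.FFFF... | a=[1, 2, 3, 4]
create(c): bitmap=FFFFF... | a=[1, 2, 3, 4] c=[0]
create(d): bitmap=FFFFFF.. | a=[1, 2, 3, 4] c=[0] d=[5]
unlink(c): bitmap=.FFFFF.. | a=[1, 2, 3, 4] d=[5]
create(c): bitmap=FFFFFF.. | a=[1, 2, 3, 4] c=[0] d=[5]
append(c, 2): bitmap=FFFFFFFF | a=[1, 2, 3, 4] c=[0, 6, 7] d=[5]
unlink(c): bitmap=.FFFFF.. | a=[1, 2, 3, 4] d=[5]

blocks(a) = [1, 2, 3, 4]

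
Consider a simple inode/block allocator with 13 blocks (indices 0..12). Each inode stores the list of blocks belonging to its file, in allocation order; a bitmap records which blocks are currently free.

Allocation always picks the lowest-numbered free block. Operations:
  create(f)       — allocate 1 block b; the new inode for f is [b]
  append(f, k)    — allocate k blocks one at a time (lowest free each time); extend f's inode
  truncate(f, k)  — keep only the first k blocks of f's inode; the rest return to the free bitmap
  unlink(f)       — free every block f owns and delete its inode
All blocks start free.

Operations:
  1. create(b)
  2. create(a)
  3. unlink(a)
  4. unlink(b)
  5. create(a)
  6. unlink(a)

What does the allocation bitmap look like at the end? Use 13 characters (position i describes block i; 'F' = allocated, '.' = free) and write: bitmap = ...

bitmap = .............

[1] create(b) — b=0 (map F............)
[2] create(a) — a=1 b=0 (map FF...........)
[3] unlink(a) — b=0 (map F............)
[4] unlink(b) —  (map .............)
[5] create(a) — a=0 (map F............)
[6] unlink(a) —  (map .............)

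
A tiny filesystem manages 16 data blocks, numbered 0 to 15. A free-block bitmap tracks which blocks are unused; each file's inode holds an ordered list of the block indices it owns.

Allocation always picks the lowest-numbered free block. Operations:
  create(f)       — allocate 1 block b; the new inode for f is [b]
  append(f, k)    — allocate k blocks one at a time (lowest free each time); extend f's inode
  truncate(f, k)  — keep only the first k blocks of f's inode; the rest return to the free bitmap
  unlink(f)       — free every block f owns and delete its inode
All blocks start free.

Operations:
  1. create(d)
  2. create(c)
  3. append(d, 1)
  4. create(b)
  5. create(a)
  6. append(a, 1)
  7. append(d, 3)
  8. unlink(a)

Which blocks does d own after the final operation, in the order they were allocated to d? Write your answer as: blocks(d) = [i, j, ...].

create(d): bitmap=F............... | d=[0]
create(c): bitmap=FF.............. | c=[1] d=[0]
append(d, 1): bitmap=FFF............. | c=[1] d=[0, 2]
create(b): bitmap=FFFF............ | b=[3] c=[1] d=[0, 2]
create(a): bitmap=FFFFF........... | a=[4] b=[3] c=[1] d=[0, 2]
append(a, 1): bitmap=FFFFFF.......... | a=[4, 5] b=[3] c=[1] d=[0, 2]
append(d, 3): bitmap=FFFFFFFFF....... | a=[4, 5] b=[3] c=[1] d=[0, 2, 6, 7, 8]
unlink(a): bitmap=FFFF..FFF....... | b=[3] c=[1] d=[0, 2, 6, 7, 8]

blocks(d) = [0, 2, 6, 7, 8]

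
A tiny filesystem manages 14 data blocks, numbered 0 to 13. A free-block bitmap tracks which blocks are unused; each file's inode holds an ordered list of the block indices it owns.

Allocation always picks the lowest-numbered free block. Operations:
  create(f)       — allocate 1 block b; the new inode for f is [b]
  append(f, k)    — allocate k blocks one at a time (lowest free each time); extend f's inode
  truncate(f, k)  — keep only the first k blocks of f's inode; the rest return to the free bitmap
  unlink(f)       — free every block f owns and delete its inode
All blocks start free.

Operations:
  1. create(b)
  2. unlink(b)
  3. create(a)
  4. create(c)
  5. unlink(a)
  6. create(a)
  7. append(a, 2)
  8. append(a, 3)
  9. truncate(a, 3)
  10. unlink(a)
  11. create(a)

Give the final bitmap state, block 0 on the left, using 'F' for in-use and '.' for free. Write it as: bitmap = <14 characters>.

after create(b) → b:[0]  free=[F.............]
after unlink(b) →   free=[..............]
after create(a) → a:[0]  free=[F.............]
after create(c) → a:[0], c:[1]  free=[FF............]
after unlink(a) → c:[1]  free=[.F............]
after create(a) → a:[0], c:[1]  free=[FF............]
after append(a, 2) → a:[0, 2, 3], c:[1]  free=[FFFF..........]
after append(a, 3) → a:[0, 2, 3, 4, 5, 6], c:[1]  free=[FFFFFFF.......]
after truncate(a, 3) → a:[0, 2, 3], c:[1]  free=[FFFF..........]
after unlink(a) → c:[1]  free=[.F............]
after create(a) → a:[0], c:[1]  free=[FF............]

bitmap = FF............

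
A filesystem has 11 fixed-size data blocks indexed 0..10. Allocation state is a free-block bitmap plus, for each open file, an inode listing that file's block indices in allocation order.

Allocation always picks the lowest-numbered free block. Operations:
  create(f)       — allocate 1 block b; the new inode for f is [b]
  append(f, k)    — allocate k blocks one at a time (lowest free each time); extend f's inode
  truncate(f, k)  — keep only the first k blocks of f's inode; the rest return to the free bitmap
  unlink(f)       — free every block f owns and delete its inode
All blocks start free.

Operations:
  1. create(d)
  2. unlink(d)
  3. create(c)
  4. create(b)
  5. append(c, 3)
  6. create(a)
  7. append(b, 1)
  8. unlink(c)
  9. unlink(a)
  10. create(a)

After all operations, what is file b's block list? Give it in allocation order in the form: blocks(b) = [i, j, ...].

create(d): bitmap=F.......... | d=[0]
unlink(d): bitmap=........... | 
create(c): bitmap=F.......... | c=[0]
create(b): bitmap=FF......... | b=[1] c=[0]
append(c, 3): bitmap=FFFFF...... | b=[1] c=[0, 2, 3, 4]
create(a): bitmap=FFFFFF..... | a=[5] b=[1] c=[0, 2, 3, 4]
append(b, 1): bitmap=FFFFFFF.... | a=[5] b=[1, 6] c=[0, 2, 3, 4]
unlink(c): bitmap=.F...FF.... | a=[5] b=[1, 6]
unlink(a): bitmap=.F....F.... | b=[1, 6]
create(a): bitmap=FF....F.... | a=[0] b=[1, 6]

blocks(b) = [1, 6]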